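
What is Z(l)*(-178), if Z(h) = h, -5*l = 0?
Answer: 0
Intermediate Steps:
l = 0 (l = -⅕*0 = 0)
Z(l)*(-178) = 0*(-178) = 0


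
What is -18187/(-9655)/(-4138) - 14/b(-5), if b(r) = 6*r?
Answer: 11175757/23971434 ≈ 0.46621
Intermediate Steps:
-18187/(-9655)/(-4138) - 14/b(-5) = -18187/(-9655)/(-4138) - 14/(6*(-5)) = -18187*(-1/9655)*(-1/4138) - 14/(-30) = (18187/9655)*(-1/4138) - 14*(-1/30) = -18187/39952390 + 7/15 = 11175757/23971434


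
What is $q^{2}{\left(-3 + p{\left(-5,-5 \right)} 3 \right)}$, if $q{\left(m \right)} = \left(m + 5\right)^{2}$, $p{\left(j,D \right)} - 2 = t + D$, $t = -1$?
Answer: $10000$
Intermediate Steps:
$p{\left(j,D \right)} = 1 + D$ ($p{\left(j,D \right)} = 2 + \left(-1 + D\right) = 1 + D$)
$q{\left(m \right)} = \left(5 + m\right)^{2}$
$q^{2}{\left(-3 + p{\left(-5,-5 \right)} 3 \right)} = \left(\left(5 + \left(-3 + \left(1 - 5\right) 3\right)\right)^{2}\right)^{2} = \left(\left(5 - 15\right)^{2}\right)^{2} = \left(\left(-10\right)^{2}\right)^{2} = 100^{2} = 10000$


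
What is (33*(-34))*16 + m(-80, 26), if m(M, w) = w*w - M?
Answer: -17196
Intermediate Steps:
m(M, w) = w**2 - M
(33*(-34))*16 + m(-80, 26) = (33*(-34))*16 + (26**2 - 1*(-80)) = -1122*16 + (676 + 80) = -17952 + 756 = -17196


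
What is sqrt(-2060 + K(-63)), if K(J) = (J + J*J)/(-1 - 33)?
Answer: I*sqrt(628541)/17 ≈ 46.636*I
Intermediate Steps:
K(J) = -J/34 - J**2/34 (K(J) = (J + J**2)/(-34) = (J + J**2)*(-1/34) = -J/34 - J**2/34)
sqrt(-2060 + K(-63)) = sqrt(-2060 - 1/34*(-63)*(1 - 63)) = sqrt(-2060 - 1/34*(-63)*(-62)) = sqrt(-2060 - 1953/17) = sqrt(-36973/17) = I*sqrt(628541)/17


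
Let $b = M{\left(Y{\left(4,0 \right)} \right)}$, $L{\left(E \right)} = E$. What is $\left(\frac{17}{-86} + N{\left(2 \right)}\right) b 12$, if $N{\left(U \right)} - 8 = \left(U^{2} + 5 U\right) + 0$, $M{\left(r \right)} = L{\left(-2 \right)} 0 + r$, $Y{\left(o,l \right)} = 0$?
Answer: $0$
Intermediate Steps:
$M{\left(r \right)} = r$ ($M{\left(r \right)} = \left(-2\right) 0 + r = 0 + r = r$)
$b = 0$
$N{\left(U \right)} = 8 + U^{2} + 5 U$ ($N{\left(U \right)} = 8 + \left(\left(U^{2} + 5 U\right) + 0\right) = 8 + \left(U^{2} + 5 U\right) = 8 + U^{2} + 5 U$)
$\left(\frac{17}{-86} + N{\left(2 \right)}\right) b 12 = \left(\frac{17}{-86} + \left(8 + 2^{2} + 5 \cdot 2\right)\right) 0 \cdot 12 = \left(17 \left(- \frac{1}{86}\right) + \left(8 + 4 + 10\right)\right) 0 \cdot 12 = \left(- \frac{17}{86} + 22\right) 0 \cdot 12 = \frac{1875}{86} \cdot 0 \cdot 12 = 0 \cdot 12 = 0$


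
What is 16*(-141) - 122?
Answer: -2378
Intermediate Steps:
16*(-141) - 122 = -2256 - 122 = -2378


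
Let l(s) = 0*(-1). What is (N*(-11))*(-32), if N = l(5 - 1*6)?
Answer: 0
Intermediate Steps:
l(s) = 0
N = 0
(N*(-11))*(-32) = (0*(-11))*(-32) = 0*(-32) = 0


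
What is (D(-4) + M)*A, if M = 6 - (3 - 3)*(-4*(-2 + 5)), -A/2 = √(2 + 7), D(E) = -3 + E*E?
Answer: -114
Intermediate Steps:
D(E) = -3 + E²
A = -6 (A = -2*√(2 + 7) = -2*√9 = -2*3 = -6)
M = 6 (M = 6 - 0*(-4*3) = 6 - 0*(-12) = 6 - 1*0 = 6 + 0 = 6)
(D(-4) + M)*A = ((-3 + (-4)²) + 6)*(-6) = ((-3 + 16) + 6)*(-6) = (13 + 6)*(-6) = 19*(-6) = -114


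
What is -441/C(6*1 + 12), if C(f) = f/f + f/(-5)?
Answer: 2205/13 ≈ 169.62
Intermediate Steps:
C(f) = 1 - f/5 (C(f) = 1 + f*(-⅕) = 1 - f/5)
-441/C(6*1 + 12) = -441/(1 - (6*1 + 12)/5) = -441/(1 - (6 + 12)/5) = -441/(1 - ⅕*18) = -441/(1 - 18/5) = -441/(-13/5) = -441*(-5/13) = 2205/13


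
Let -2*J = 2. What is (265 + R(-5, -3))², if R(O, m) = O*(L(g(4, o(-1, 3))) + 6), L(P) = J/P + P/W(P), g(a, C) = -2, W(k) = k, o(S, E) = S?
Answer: 207025/4 ≈ 51756.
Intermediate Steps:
J = -1 (J = -½*2 = -1)
L(P) = 1 - 1/P (L(P) = -1/P + P/P = -1/P + 1 = 1 - 1/P)
R(O, m) = 15*O/2 (R(O, m) = O*((-1 - 2)/(-2) + 6) = O*(-½*(-3) + 6) = O*(3/2 + 6) = O*(15/2) = 15*O/2)
(265 + R(-5, -3))² = (265 + (15/2)*(-5))² = (265 - 75/2)² = (455/2)² = 207025/4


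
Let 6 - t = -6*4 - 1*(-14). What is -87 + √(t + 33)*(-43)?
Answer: -388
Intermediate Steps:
t = 16 (t = 6 - (-6*4 - 1*(-14)) = 6 - (-24 + 14) = 6 - 1*(-10) = 6 + 10 = 16)
-87 + √(t + 33)*(-43) = -87 + √(16 + 33)*(-43) = -87 + √49*(-43) = -87 + 7*(-43) = -87 - 301 = -388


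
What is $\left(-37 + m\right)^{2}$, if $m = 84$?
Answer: $2209$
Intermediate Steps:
$\left(-37 + m\right)^{2} = \left(-37 + 84\right)^{2} = 47^{2} = 2209$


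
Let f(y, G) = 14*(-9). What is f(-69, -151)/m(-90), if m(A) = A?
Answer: 7/5 ≈ 1.4000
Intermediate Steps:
f(y, G) = -126
f(-69, -151)/m(-90) = -126/(-90) = -126*(-1/90) = 7/5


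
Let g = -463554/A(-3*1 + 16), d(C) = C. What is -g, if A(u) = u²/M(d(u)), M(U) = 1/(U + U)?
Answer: 17829/169 ≈ 105.50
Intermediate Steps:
M(U) = 1/(2*U)
A(u) = 2*u³ (A(u) = u²/((1/(2*u))) = u²*(2*u) = 2*u³)
g = -17829/169 (g = -463554*1/(2*(-3*1 + 16)³) = -463554*1/(2*(-3 + 16)³) = -463554/(2*13³) = -463554/(2*2197) = -463554/4394 = -463554*1/4394 = -17829/169 ≈ -105.50)
-g = -1*(-17829/169) = 17829/169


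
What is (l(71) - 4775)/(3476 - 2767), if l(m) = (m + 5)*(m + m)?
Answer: 6017/709 ≈ 8.4866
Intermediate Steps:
l(m) = 2*m*(5 + m) (l(m) = (5 + m)*(2*m) = 2*m*(5 + m))
(l(71) - 4775)/(3476 - 2767) = (2*71*(5 + 71) - 4775)/(3476 - 2767) = (2*71*76 - 4775)/709 = (10792 - 4775)*(1/709) = 6017*(1/709) = 6017/709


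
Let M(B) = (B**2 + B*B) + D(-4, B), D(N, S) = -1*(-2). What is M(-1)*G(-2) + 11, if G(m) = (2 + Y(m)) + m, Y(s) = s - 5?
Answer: -17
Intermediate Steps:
Y(s) = -5 + s
D(N, S) = 2
G(m) = -3 + 2*m (G(m) = (2 + (-5 + m)) + m = (-3 + m) + m = -3 + 2*m)
M(B) = 2 + 2*B**2 (M(B) = (B**2 + B*B) + 2 = (B**2 + B**2) + 2 = 2*B**2 + 2 = 2 + 2*B**2)
M(-1)*G(-2) + 11 = (2 + 2*(-1)**2)*(-3 + 2*(-2)) + 11 = (2 + 2*1)*(-3 - 4) + 11 = (2 + 2)*(-7) + 11 = 4*(-7) + 11 = -28 + 11 = -17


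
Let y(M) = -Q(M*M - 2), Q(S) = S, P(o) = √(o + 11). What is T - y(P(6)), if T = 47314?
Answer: 47329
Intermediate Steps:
P(o) = √(11 + o)
y(M) = 2 - M² (y(M) = -(M*M - 2) = -(M² - 2) = -(-2 + M²) = 2 - M²)
T - y(P(6)) = 47314 - (2 - (√(11 + 6))²) = 47314 - (2 - (√17)²) = 47314 - (2 - 1*17) = 47314 - (2 - 17) = 47314 - 1*(-15) = 47314 + 15 = 47329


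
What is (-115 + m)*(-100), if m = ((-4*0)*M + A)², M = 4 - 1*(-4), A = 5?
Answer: 9000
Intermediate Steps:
M = 8 (M = 4 + 4 = 8)
m = 25 (m = (-4*0*8 + 5)² = (0*8 + 5)² = (0 + 5)² = 5² = 25)
(-115 + m)*(-100) = (-115 + 25)*(-100) = -90*(-100) = 9000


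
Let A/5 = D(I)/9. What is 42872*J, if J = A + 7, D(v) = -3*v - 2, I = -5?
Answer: 5487616/9 ≈ 6.0974e+5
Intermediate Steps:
D(v) = -2 - 3*v
A = 65/9 (A = 5*((-2 - 3*(-5))/9) = 5*((-2 + 15)*(⅑)) = 5*(13*(⅑)) = 5*(13/9) = 65/9 ≈ 7.2222)
J = 128/9 (J = 65/9 + 7 = 128/9 ≈ 14.222)
42872*J = 42872*(128/9) = 5487616/9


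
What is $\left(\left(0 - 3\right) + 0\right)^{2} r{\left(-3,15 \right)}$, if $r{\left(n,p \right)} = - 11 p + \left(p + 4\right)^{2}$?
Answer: $1764$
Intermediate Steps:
$r{\left(n,p \right)} = \left(4 + p\right)^{2} - 11 p$ ($r{\left(n,p \right)} = - 11 p + \left(4 + p\right)^{2} = \left(4 + p\right)^{2} - 11 p$)
$\left(\left(0 - 3\right) + 0\right)^{2} r{\left(-3,15 \right)} = \left(\left(0 - 3\right) + 0\right)^{2} \left(\left(4 + 15\right)^{2} - 165\right) = \left(-3 + 0\right)^{2} \left(19^{2} - 165\right) = \left(-3\right)^{2} \left(361 - 165\right) = 9 \cdot 196 = 1764$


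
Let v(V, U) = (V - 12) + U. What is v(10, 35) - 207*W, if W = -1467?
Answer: 303702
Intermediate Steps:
v(V, U) = -12 + U + V (v(V, U) = (-12 + V) + U = -12 + U + V)
v(10, 35) - 207*W = (-12 + 35 + 10) - 207*(-1467) = 33 + 303669 = 303702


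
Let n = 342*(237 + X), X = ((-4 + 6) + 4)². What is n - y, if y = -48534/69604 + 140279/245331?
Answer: 797160862886711/8538009462 ≈ 93366.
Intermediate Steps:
y = -1071457619/8538009462 (y = -48534*1/69604 + 140279*(1/245331) = -24267/34802 + 140279/245331 = -1071457619/8538009462 ≈ -0.12549)
X = 36 (X = (2 + 4)² = 6² = 36)
n = 93366 (n = 342*(237 + 36) = 342*273 = 93366)
n - y = 93366 - 1*(-1071457619/8538009462) = 93366 + 1071457619/8538009462 = 797160862886711/8538009462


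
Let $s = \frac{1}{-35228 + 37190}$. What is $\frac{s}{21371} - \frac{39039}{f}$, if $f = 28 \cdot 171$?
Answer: $- \frac{12991281265}{1593336276} \approx -8.1535$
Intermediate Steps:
$f = 4788$
$s = \frac{1}{1962} \approx 0.00050968$
$\frac{s}{21371} - \frac{39039}{f} = \frac{1}{1962 \cdot 21371} - \frac{39039}{4788} = \frac{1}{1962} \cdot \frac{1}{21371} - \frac{1859}{228} = \frac{1}{41929902} - \frac{1859}{228} = - \frac{12991281265}{1593336276}$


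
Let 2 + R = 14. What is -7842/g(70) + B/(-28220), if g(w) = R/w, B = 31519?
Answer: -1290955419/28220 ≈ -45746.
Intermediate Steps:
R = 12 (R = -2 + 14 = 12)
g(w) = 12/w
-7842/g(70) + B/(-28220) = -7842/(12/70) + 31519/(-28220) = -7842/(12*(1/70)) + 31519*(-1/28220) = -7842/6/35 - 31519/28220 = -7842*35/6 - 31519/28220 = -45745 - 31519/28220 = -1290955419/28220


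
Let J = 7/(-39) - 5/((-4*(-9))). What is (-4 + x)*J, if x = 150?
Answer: -10877/234 ≈ -46.483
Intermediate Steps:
J = -149/468 (J = 7*(-1/39) - 5/36 = -7/39 - 5*1/36 = -7/39 - 5/36 = -149/468 ≈ -0.31838)
(-4 + x)*J = (-4 + 150)*(-149/468) = 146*(-149/468) = -10877/234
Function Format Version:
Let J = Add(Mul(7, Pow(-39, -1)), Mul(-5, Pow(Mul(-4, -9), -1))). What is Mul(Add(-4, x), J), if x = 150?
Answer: Rational(-10877, 234) ≈ -46.483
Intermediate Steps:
J = Rational(-149, 468) (J = Add(Mul(7, Rational(-1, 39)), Mul(-5, Pow(36, -1))) = Add(Rational(-7, 39), Mul(-5, Rational(1, 36))) = Add(Rational(-7, 39), Rational(-5, 36)) = Rational(-149, 468) ≈ -0.31838)
Mul(Add(-4, x), J) = Mul(Add(-4, 150), Rational(-149, 468)) = Mul(146, Rational(-149, 468)) = Rational(-10877, 234)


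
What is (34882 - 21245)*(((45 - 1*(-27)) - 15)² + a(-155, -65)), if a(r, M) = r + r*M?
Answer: 179585653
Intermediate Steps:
a(r, M) = r + M*r
(34882 - 21245)*(((45 - 1*(-27)) - 15)² + a(-155, -65)) = (34882 - 21245)*(((45 - 1*(-27)) - 15)² - 155*(1 - 65)) = 13637*(((45 + 27) - 15)² - 155*(-64)) = 13637*((72 - 15)² + 9920) = 13637*(57² + 9920) = 13637*(3249 + 9920) = 13637*13169 = 179585653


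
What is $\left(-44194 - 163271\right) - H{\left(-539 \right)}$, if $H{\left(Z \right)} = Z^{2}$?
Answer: $-497986$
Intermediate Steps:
$\left(-44194 - 163271\right) - H{\left(-539 \right)} = \left(-44194 - 163271\right) - \left(-539\right)^{2} = \left(-44194 - 163271\right) - 290521 = -207465 - 290521 = -497986$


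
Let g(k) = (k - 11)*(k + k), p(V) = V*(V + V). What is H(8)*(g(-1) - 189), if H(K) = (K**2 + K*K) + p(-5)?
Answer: -29370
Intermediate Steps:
p(V) = 2*V**2 (p(V) = V*(2*V) = 2*V**2)
g(k) = 2*k*(-11 + k) (g(k) = (-11 + k)*(2*k) = 2*k*(-11 + k))
H(K) = 50 + 2*K**2 (H(K) = (K**2 + K*K) + 2*(-5)**2 = (K**2 + K**2) + 2*25 = 2*K**2 + 50 = 50 + 2*K**2)
H(8)*(g(-1) - 189) = (50 + 2*8**2)*(2*(-1)*(-11 - 1) - 189) = (50 + 2*64)*(2*(-1)*(-12) - 189) = (50 + 128)*(24 - 189) = 178*(-165) = -29370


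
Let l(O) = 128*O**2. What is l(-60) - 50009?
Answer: 410791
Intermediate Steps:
l(-60) - 50009 = 128*(-60)**2 - 50009 = 128*3600 - 50009 = 460800 - 50009 = 410791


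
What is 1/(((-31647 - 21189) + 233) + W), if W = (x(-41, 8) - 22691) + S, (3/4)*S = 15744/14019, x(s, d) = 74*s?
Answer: -14019/1098059240 ≈ -1.2767e-5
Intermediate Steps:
S = 20992/14019 (S = 4*(15744/14019)/3 = 4*(15744*(1/14019))/3 = (4/3)*(5248/4673) = 20992/14019 ≈ 1.4974)
W = -360617783/14019 (W = (74*(-41) - 22691) + 20992/14019 = (-3034 - 22691) + 20992/14019 = -25725 + 20992/14019 = -360617783/14019 ≈ -25724.)
1/(((-31647 - 21189) + 233) + W) = 1/(((-31647 - 21189) + 233) - 360617783/14019) = 1/((-52836 + 233) - 360617783/14019) = 1/(-52603 - 360617783/14019) = 1/(-1098059240/14019) = -14019/1098059240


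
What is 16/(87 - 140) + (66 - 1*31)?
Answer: 1839/53 ≈ 34.698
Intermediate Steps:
16/(87 - 140) + (66 - 1*31) = 16/(-53) + (66 - 31) = 16*(-1/53) + 35 = -16/53 + 35 = 1839/53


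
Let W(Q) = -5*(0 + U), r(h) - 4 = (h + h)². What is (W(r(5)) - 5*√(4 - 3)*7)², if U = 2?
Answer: 2025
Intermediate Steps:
r(h) = 4 + 4*h² (r(h) = 4 + (h + h)² = 4 + (2*h)² = 4 + 4*h²)
W(Q) = -10 (W(Q) = -5*(0 + 2) = -5*2 = -10)
(W(r(5)) - 5*√(4 - 3)*7)² = (-10 - 5*√(4 - 3)*7)² = (-10 - 5*√1*7)² = (-10 - 5*1*7)² = (-10 - 5*7)² = (-10 - 35)² = (-45)² = 2025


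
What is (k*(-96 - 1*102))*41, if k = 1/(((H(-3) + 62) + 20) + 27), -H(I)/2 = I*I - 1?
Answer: -2706/31 ≈ -87.290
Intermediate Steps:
H(I) = 2 - 2*I² (H(I) = -2*(I*I - 1) = -2*(I² - 1) = -2*(-1 + I²) = 2 - 2*I²)
k = 1/93 (k = 1/((((2 - 2*(-3)²) + 62) + 20) + 27) = 1/((((2 - 2*9) + 62) + 20) + 27) = 1/((((2 - 18) + 62) + 20) + 27) = 1/(((-16 + 62) + 20) + 27) = 1/((46 + 20) + 27) = 1/(66 + 27) = 1/93 ≈ 0.010753)
(k*(-96 - 1*102))*41 = ((-96 - 1*102)/93)*41 = ((-96 - 102)/93)*41 = ((1/93)*(-198))*41 = -66/31*41 = -2706/31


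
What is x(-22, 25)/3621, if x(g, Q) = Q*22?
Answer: 550/3621 ≈ 0.15189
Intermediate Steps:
x(g, Q) = 22*Q
x(-22, 25)/3621 = (22*25)/3621 = 550*(1/3621) = 550/3621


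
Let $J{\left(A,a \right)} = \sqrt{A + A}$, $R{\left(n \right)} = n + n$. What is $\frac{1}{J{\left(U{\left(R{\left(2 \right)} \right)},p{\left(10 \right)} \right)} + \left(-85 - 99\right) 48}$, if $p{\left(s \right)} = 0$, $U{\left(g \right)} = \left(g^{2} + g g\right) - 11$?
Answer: $- \frac{1472}{13000697} - \frac{\sqrt{42}}{78004182} \approx -0.00011331$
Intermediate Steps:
$R{\left(n \right)} = 2 n$
$U{\left(g \right)} = -11 + 2 g^{2}$ ($U{\left(g \right)} = \left(g^{2} + g^{2}\right) - 11 = 2 g^{2} - 11 = -11 + 2 g^{2}$)
$J{\left(A,a \right)} = \sqrt{2} \sqrt{A}$ ($J{\left(A,a \right)} = \sqrt{2 A} = \sqrt{2} \sqrt{A}$)
$\frac{1}{J{\left(U{\left(R{\left(2 \right)} \right)},p{\left(10 \right)} \right)} + \left(-85 - 99\right) 48} = \frac{1}{\sqrt{2} \sqrt{-11 + 2 \left(2 \cdot 2\right)^{2}} + \left(-85 - 99\right) 48} = \frac{1}{\sqrt{2} \sqrt{-11 + 2 \cdot 4^{2}} - 8832} = \frac{1}{\sqrt{2} \sqrt{-11 + 2 \cdot 16} - 8832} = \frac{1}{\sqrt{2} \sqrt{-11 + 32} - 8832} = \frac{1}{\sqrt{2} \sqrt{21} - 8832} = \frac{1}{\sqrt{42} - 8832} = \frac{1}{-8832 + \sqrt{42}}$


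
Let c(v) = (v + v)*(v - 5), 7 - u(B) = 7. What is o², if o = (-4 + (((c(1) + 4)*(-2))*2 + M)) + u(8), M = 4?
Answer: 256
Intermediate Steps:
u(B) = 0 (u(B) = 7 - 1*7 = 7 - 7 = 0)
c(v) = 2*v*(-5 + v) (c(v) = (2*v)*(-5 + v) = 2*v*(-5 + v))
o = 16 (o = (-4 + (((2*1*(-5 + 1) + 4)*(-2))*2 + 4)) + 0 = (-4 + (((2*1*(-4) + 4)*(-2))*2 + 4)) + 0 = (-4 + (((-8 + 4)*(-2))*2 + 4)) + 0 = (-4 + (-4*(-2)*2 + 4)) + 0 = (-4 + (8*2 + 4)) + 0 = (-4 + (16 + 4)) + 0 = (-4 + 20) + 0 = 16 + 0 = 16)
o² = 16² = 256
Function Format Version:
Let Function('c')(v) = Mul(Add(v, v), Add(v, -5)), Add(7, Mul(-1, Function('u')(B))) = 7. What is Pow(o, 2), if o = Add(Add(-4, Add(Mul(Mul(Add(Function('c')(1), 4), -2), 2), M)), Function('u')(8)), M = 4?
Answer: 256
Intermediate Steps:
Function('u')(B) = 0 (Function('u')(B) = Add(7, Mul(-1, 7)) = Add(7, -7) = 0)
Function('c')(v) = Mul(2, v, Add(-5, v)) (Function('c')(v) = Mul(Mul(2, v), Add(-5, v)) = Mul(2, v, Add(-5, v)))
o = 16 (o = Add(Add(-4, Add(Mul(Mul(Add(Mul(2, 1, Add(-5, 1)), 4), -2), 2), 4)), 0) = Add(Add(-4, Add(Mul(Mul(Add(Mul(2, 1, -4), 4), -2), 2), 4)), 0) = Add(Add(-4, Add(Mul(Mul(Add(-8, 4), -2), 2), 4)), 0) = Add(Add(-4, Add(Mul(Mul(-4, -2), 2), 4)), 0) = Add(Add(-4, Add(Mul(8, 2), 4)), 0) = Add(Add(-4, Add(16, 4)), 0) = Add(Add(-4, 20), 0) = Add(16, 0) = 16)
Pow(o, 2) = Pow(16, 2) = 256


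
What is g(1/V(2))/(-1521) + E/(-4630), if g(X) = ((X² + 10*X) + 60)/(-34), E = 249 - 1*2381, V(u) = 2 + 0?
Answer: 24568079/53207960 ≈ 0.46174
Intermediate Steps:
V(u) = 2
E = -2132 (E = 249 - 2381 = -2132)
g(X) = -30/17 - 5*X/17 - X²/34 (g(X) = (60 + X² + 10*X)*(-1/34) = -30/17 - 5*X/17 - X²/34)
g(1/V(2))/(-1521) + E/(-4630) = (-30/17 - 5/17/2 - (1/2)²/34)/(-1521) - 2132/(-4630) = (-30/17 - 5/17*½ - (½)²/34)*(-1/1521) - 2132*(-1/4630) = (-30/17 - 5/34 - 1/34*¼)*(-1/1521) + 1066/2315 = (-30/17 - 5/34 - 1/136)*(-1/1521) + 1066/2315 = -261/136*(-1/1521) + 1066/2315 = 29/22984 + 1066/2315 = 24568079/53207960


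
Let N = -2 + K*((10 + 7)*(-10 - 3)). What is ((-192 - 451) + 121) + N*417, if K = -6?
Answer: 551586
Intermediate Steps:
N = 1324 (N = -2 - 6*(10 + 7)*(-10 - 3) = -2 - 102*(-13) = -2 - 6*(-221) = -2 + 1326 = 1324)
((-192 - 451) + 121) + N*417 = ((-192 - 451) + 121) + 1324*417 = (-643 + 121) + 552108 = -522 + 552108 = 551586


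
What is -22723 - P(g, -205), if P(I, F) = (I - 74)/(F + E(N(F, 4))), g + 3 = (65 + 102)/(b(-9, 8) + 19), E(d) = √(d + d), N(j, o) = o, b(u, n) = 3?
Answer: -21004863437/924374 - 1527*√2/462187 ≈ -22723.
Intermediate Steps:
E(d) = √2*√d (E(d) = √(2*d) = √2*√d)
g = 101/22 (g = -3 + (65 + 102)/(3 + 19) = -3 + 167/22 = 101/22 ≈ 4.5909)
P(I, F) = (-74 + I)/(F + 2*√2) (P(I, F) = (I - 74)/(F + √2*√4) = (-74 + I)/(F + √2*2) = (-74 + I)/(F + 2*√2))
-22723 - P(g, -205) = -22723 - (-74 + 101/22)/(-205 + 2*√2) = -22723 - (-1527)/((-205 + 2*√2)*22) = -22723 - (-1527)/(22*(-205 + 2*√2)) = -22723 + 1527/(22*(-205 + 2*√2))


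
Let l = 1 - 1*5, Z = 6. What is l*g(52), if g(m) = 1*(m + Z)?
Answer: -232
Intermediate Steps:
g(m) = 6 + m (g(m) = 1*(m + 6) = 1*(6 + m) = 6 + m)
l = -4 (l = 1 - 5 = -4)
l*g(52) = -4*(6 + 52) = -4*58 = -232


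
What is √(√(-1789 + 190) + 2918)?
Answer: √(2918 + I*√1599) ≈ 54.02 + 0.3701*I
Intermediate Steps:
√(√(-1789 + 190) + 2918) = √(√(-1599) + 2918) = √(I*√1599 + 2918) = √(2918 + I*√1599)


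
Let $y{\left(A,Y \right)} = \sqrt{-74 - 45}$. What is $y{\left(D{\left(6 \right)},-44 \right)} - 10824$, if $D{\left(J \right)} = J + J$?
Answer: $-10824 + i \sqrt{119} \approx -10824.0 + 10.909 i$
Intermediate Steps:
$D{\left(J \right)} = 2 J$
$y{\left(A,Y \right)} = i \sqrt{119}$ ($y{\left(A,Y \right)} = \sqrt{-119} = i \sqrt{119}$)
$y{\left(D{\left(6 \right)},-44 \right)} - 10824 = i \sqrt{119} - 10824 = -10824 + i \sqrt{119}$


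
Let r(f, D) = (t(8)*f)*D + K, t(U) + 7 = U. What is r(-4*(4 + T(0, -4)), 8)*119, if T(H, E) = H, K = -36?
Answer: -19516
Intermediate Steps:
t(U) = -7 + U
r(f, D) = -36 + D*f (r(f, D) = ((-7 + 8)*f)*D - 36 = (1*f)*D - 36 = f*D - 36 = D*f - 36 = -36 + D*f)
r(-4*(4 + T(0, -4)), 8)*119 = (-36 + 8*(-4*(4 + 0)))*119 = (-36 + 8*(-4*4))*119 = (-36 + 8*(-16))*119 = (-36 - 128)*119 = -164*119 = -19516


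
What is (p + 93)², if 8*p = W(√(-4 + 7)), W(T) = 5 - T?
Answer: (749 - √3)²/64 ≈ 8725.1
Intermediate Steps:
p = 5/8 - √3/8 (p = (5 - √(-4 + 7))/8 = (5 - √3)/8 = 5/8 - √3/8 ≈ 0.40849)
(p + 93)² = ((5/8 - √3/8) + 93)² = (749/8 - √3/8)²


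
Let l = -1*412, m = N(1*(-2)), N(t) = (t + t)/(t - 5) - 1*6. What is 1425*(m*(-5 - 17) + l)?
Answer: -2918400/7 ≈ -4.1691e+5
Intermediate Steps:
N(t) = -6 + 2*t/(-5 + t) (N(t) = (2*t)/(-5 + t) - 6 = 2*t/(-5 + t) - 6 = -6 + 2*t/(-5 + t))
m = -38/7 (m = 2*(15 - 2*(-2))/(-5 + 1*(-2)) = 2*(15 - 2*(-2))/(-5 - 2) = 2*(15 + 4)/(-7) = 2*(-1/7)*19 = -38/7 ≈ -5.4286)
l = -412
1425*(m*(-5 - 17) + l) = 1425*(-38*(-5 - 17)/7 - 412) = 1425*(-38/7*(-22) - 412) = 1425*(836/7 - 412) = 1425*(-2048/7) = -2918400/7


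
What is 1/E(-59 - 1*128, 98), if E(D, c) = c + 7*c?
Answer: 1/784 ≈ 0.0012755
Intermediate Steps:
E(D, c) = 8*c
1/E(-59 - 1*128, 98) = 1/(8*98) = 1/784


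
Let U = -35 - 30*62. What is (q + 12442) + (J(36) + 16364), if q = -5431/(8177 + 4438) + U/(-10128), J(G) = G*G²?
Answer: 1071261133433/14196080 ≈ 75462.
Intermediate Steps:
J(G) = G³
U = -1895 (U = -35 - 1860 = -1895)
q = -3455527/14196080 (q = -5431/(8177 + 4438) - 1895/(-10128) = -5431/12615 - 1895*(-1/10128) = -5431*1/12615 + 1895/10128 = -5431/12615 + 1895/10128 = -3455527/14196080 ≈ -0.24341)
(q + 12442) + (J(36) + 16364) = (-3455527/14196080 + 12442) + (36³ + 16364) = 176624171833/14196080 + (46656 + 16364) = 176624171833/14196080 + 63020 = 1071261133433/14196080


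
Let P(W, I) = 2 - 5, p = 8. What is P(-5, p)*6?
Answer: -18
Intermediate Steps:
P(W, I) = -3
P(-5, p)*6 = -3*6 = -18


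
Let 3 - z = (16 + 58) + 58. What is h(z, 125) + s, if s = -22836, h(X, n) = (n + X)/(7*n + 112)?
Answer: -22539136/987 ≈ -22836.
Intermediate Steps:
z = -129 (z = 3 - ((16 + 58) + 58) = 3 - (74 + 58) = 3 - 1*132 = 3 - 132 = -129)
h(X, n) = (X + n)/(112 + 7*n)
h(z, 125) + s = (-129 + 125)/(7*(16 + 125)) - 22836 = (⅐)*(-4)/141 - 22836 = (⅐)*(1/141)*(-4) - 22836 = -4/987 - 22836 = -22539136/987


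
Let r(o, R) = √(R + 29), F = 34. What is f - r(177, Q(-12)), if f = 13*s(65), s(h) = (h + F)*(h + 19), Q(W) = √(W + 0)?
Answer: 108108 - √(29 + 2*I*√3) ≈ 1.081e+5 - 0.32106*I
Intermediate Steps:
Q(W) = √W
s(h) = (19 + h)*(34 + h) (s(h) = (h + 34)*(h + 19) = (34 + h)*(19 + h) = (19 + h)*(34 + h))
r(o, R) = √(29 + R)
f = 108108 (f = 13*(646 + 65² + 53*65) = 13*(646 + 4225 + 3445) = 13*8316 = 108108)
f - r(177, Q(-12)) = 108108 - √(29 + √(-12)) = 108108 - √(29 + 2*I*√3)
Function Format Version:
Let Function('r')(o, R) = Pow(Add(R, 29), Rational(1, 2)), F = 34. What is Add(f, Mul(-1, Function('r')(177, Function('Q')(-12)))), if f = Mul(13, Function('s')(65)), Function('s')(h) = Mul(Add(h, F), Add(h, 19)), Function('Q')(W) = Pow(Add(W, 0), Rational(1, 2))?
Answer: Add(108108, Mul(-1, Pow(Add(29, Mul(2, I, Pow(3, Rational(1, 2)))), Rational(1, 2)))) ≈ Add(1.0810e+5, Mul(-0.32106, I))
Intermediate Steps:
Function('Q')(W) = Pow(W, Rational(1, 2))
Function('s')(h) = Mul(Add(19, h), Add(34, h)) (Function('s')(h) = Mul(Add(h, 34), Add(h, 19)) = Mul(Add(34, h), Add(19, h)) = Mul(Add(19, h), Add(34, h)))
Function('r')(o, R) = Pow(Add(29, R), Rational(1, 2))
f = 108108 (f = Mul(13, Add(646, Pow(65, 2), Mul(53, 65))) = Mul(13, Add(646, 4225, 3445)) = Mul(13, 8316) = 108108)
Add(f, Mul(-1, Function('r')(177, Function('Q')(-12)))) = Add(108108, Mul(-1, Pow(Add(29, Pow(-12, Rational(1, 2))), Rational(1, 2)))) = Add(108108, Mul(-1, Pow(Add(29, Mul(2, I, Pow(3, Rational(1, 2)))), Rational(1, 2))))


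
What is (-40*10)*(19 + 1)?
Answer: -8000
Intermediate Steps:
(-40*10)*(19 + 1) = -400*20 = -8000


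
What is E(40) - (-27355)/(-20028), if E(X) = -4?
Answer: -107467/20028 ≈ -5.3658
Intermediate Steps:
E(40) - (-27355)/(-20028) = -4 - (-27355)/(-20028) = -4 - (-27355)*(-1)/20028 = -4 - 1*27355/20028 = -4 - 27355/20028 = -107467/20028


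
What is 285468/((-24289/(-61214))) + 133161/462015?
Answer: 2691182726714603/3740627445 ≈ 7.1945e+5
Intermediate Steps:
285468/((-24289/(-61214))) + 133161/462015 = 285468/((-24289*(-1/61214))) + 133161*(1/462015) = 285468/(24289/61214) + 44387/154005 = 285468*(61214/24289) + 44387/154005 = 17474638152/24289 + 44387/154005 = 2691182726714603/3740627445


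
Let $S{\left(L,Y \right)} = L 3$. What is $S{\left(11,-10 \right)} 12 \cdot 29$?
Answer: $11484$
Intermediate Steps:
$S{\left(L,Y \right)} = 3 L$
$S{\left(11,-10 \right)} 12 \cdot 29 = 3 \cdot 11 \cdot 12 \cdot 29 = 33 \cdot 12 \cdot 29 = 396 \cdot 29 = 11484$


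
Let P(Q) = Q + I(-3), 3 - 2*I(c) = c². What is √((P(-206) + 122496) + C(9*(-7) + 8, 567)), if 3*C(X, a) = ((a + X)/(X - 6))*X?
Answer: √4100422623/183 ≈ 349.92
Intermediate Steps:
C(X, a) = X*(X + a)/(3*(-6 + X)) (C(X, a) = (((a + X)/(X - 6))*X)/3 = (((X + a)/(-6 + X))*X)/3 = (X*(X + a)/(-6 + X))/3 = X*(X + a)/(3*(-6 + X)))
I(c) = 3/2 - c²/2
P(Q) = -3 + Q (P(Q) = Q + (3/2 - ½*(-3)²) = Q + (3/2 - ½*9) = Q + (3/2 - 9/2) = Q - 3 = -3 + Q)
√((P(-206) + 122496) + C(9*(-7) + 8, 567)) = √(((-3 - 206) + 122496) + (9*(-7) + 8)*((9*(-7) + 8) + 567)/(3*(-6 + (9*(-7) + 8)))) = √((-209 + 122496) + (-63 + 8)*((-63 + 8) + 567)/(3*(-6 + (-63 + 8)))) = √(122287 + (⅓)*(-55)*(-55 + 567)/(-6 - 55)) = √(122287 + (⅓)*(-55)*512/(-61)) = √(122287 + (⅓)*(-55)*(-1/61)*512) = √(122287 + 28160/183) = √(22406681/183) = √4100422623/183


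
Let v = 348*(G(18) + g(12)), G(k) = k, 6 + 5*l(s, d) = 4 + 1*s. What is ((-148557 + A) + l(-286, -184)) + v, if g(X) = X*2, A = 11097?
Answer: -614508/5 ≈ -1.2290e+5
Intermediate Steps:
l(s, d) = -⅖ + s/5 (l(s, d) = -6/5 + (4 + 1*s)/5 = -6/5 + (4 + s)/5 = -6/5 + (⅘ + s/5) = -⅖ + s/5)
g(X) = 2*X
v = 14616 (v = 348*(18 + 2*12) = 348*(18 + 24) = 348*42 = 14616)
((-148557 + A) + l(-286, -184)) + v = ((-148557 + 11097) + (-⅖ + (⅕)*(-286))) + 14616 = (-137460 + (-⅖ - 286/5)) + 14616 = (-137460 - 288/5) + 14616 = -687588/5 + 14616 = -614508/5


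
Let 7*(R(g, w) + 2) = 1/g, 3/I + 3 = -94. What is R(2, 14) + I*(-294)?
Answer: 9729/1358 ≈ 7.1642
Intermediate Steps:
I = -3/97 (I = 3/(-3 - 94) = 3/(-97) = 3*(-1/97) = -3/97 ≈ -0.030928)
R(g, w) = -2 + 1/(7*g)
R(2, 14) + I*(-294) = (-2 + (⅐)/2) - 3/97*(-294) = (-2 + (⅐)*(½)) + 882/97 = (-2 + 1/14) + 882/97 = -27/14 + 882/97 = 9729/1358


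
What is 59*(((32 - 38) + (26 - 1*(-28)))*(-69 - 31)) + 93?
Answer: -283107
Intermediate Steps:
59*(((32 - 38) + (26 - 1*(-28)))*(-69 - 31)) + 93 = 59*((-6 + (26 + 28))*(-100)) + 93 = 59*((-6 + 54)*(-100)) + 93 = 59*(48*(-100)) + 93 = 59*(-4800) + 93 = -283200 + 93 = -283107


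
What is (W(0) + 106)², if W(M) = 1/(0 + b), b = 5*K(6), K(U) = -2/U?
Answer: 277729/25 ≈ 11109.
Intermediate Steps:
b = -5/3 (b = 5*(-2/6) = 5*(-2*⅙) = 5*(-⅓) = -5/3 ≈ -1.6667)
W(M) = -⅗ (W(M) = 1/(0 - 5/3) = 1/(-5/3) = -⅗)
(W(0) + 106)² = (-⅗ + 106)² = (527/5)² = 277729/25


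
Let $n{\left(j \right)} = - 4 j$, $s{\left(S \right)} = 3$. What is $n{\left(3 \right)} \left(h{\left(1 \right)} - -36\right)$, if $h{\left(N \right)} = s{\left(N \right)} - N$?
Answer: $-456$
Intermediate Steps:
$h{\left(N \right)} = 3 - N$
$n{\left(3 \right)} \left(h{\left(1 \right)} - -36\right) = \left(-4\right) 3 \left(\left(3 - 1\right) - -36\right) = - 12 \left(\left(3 - 1\right) + 36\right) = - 12 \left(2 + 36\right) = \left(-12\right) 38 = -456$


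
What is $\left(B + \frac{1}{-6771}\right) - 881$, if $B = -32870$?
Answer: $- \frac{228528022}{6771} \approx -33751.0$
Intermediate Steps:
$\left(B + \frac{1}{-6771}\right) - 881 = \left(-32870 + \frac{1}{-6771}\right) - 881 = \left(-32870 - \frac{1}{6771}\right) - 881 = - \frac{222562771}{6771} - 881 = - \frac{228528022}{6771}$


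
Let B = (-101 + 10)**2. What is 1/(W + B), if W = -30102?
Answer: -1/21821 ≈ -4.5827e-5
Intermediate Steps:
B = 8281 (B = (-91)**2 = 8281)
1/(W + B) = 1/(-30102 + 8281) = 1/(-21821) = -1/21821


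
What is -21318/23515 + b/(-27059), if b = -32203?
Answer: 180409783/636292385 ≈ 0.28353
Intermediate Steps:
-21318/23515 + b/(-27059) = -21318/23515 - 32203/(-27059) = -21318*1/23515 - 32203*(-1/27059) = -21318/23515 + 32203/27059 = 180409783/636292385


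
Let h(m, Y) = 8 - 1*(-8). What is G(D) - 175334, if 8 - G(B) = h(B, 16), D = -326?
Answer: -175342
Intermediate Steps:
h(m, Y) = 16 (h(m, Y) = 8 + 8 = 16)
G(B) = -8 (G(B) = 8 - 1*16 = 8 - 16 = -8)
G(D) - 175334 = -8 - 175334 = -175342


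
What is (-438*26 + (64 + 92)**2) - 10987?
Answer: 1961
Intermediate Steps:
(-438*26 + (64 + 92)**2) - 10987 = (-11388 + 156**2) - 10987 = (-11388 + 24336) - 10987 = 12948 - 10987 = 1961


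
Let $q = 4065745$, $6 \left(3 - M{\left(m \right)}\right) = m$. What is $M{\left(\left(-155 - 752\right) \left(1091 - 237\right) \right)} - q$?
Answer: $- \frac{11809937}{3} \approx -3.9366 \cdot 10^{6}$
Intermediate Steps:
$M{\left(m \right)} = 3 - \frac{m}{6}$
$M{\left(\left(-155 - 752\right) \left(1091 - 237\right) \right)} - q = \left(3 - \frac{\left(-155 - 752\right) \left(1091 - 237\right)}{6}\right) - 4065745 = \left(3 - \frac{\left(-907\right) 854}{6}\right) - 4065745 = \left(3 - - \frac{387289}{3}\right) - 4065745 = \left(3 + \frac{387289}{3}\right) - 4065745 = \frac{387298}{3} - 4065745 = - \frac{11809937}{3}$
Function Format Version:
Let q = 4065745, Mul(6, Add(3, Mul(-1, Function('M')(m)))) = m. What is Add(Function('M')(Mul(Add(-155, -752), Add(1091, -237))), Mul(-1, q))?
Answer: Rational(-11809937, 3) ≈ -3.9366e+6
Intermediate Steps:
Function('M')(m) = Add(3, Mul(Rational(-1, 6), m))
Add(Function('M')(Mul(Add(-155, -752), Add(1091, -237))), Mul(-1, q)) = Add(Add(3, Mul(Rational(-1, 6), Mul(Add(-155, -752), Add(1091, -237)))), Mul(-1, 4065745)) = Add(Add(3, Mul(Rational(-1, 6), Mul(-907, 854))), -4065745) = Add(Add(3, Mul(Rational(-1, 6), -774578)), -4065745) = Add(Add(3, Rational(387289, 3)), -4065745) = Add(Rational(387298, 3), -4065745) = Rational(-11809937, 3)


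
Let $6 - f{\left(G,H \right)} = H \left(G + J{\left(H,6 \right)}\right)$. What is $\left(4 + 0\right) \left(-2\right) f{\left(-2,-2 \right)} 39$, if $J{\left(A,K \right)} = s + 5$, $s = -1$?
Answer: $-3120$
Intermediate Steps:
$J{\left(A,K \right)} = 4$ ($J{\left(A,K \right)} = -1 + 5 = 4$)
$f{\left(G,H \right)} = 6 - H \left(4 + G\right)$ ($f{\left(G,H \right)} = 6 - H \left(G + 4\right) = 6 - H \left(4 + G\right)$)
$\left(4 + 0\right) \left(-2\right) f{\left(-2,-2 \right)} 39 = \left(4 + 0\right) \left(-2\right) \left(6 - -8 - \left(-2\right) \left(-2\right)\right) 39 = 4 \left(-2\right) \left(6 + 8 - 4\right) 39 = \left(-8\right) 10 \cdot 39 = \left(-80\right) 39 = -3120$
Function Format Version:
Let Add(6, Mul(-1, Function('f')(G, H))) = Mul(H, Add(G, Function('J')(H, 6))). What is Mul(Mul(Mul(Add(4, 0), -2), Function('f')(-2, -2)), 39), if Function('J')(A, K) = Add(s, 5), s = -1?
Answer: -3120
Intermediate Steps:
Function('J')(A, K) = 4 (Function('J')(A, K) = Add(-1, 5) = 4)
Function('f')(G, H) = Add(6, Mul(-1, H, Add(4, G))) (Function('f')(G, H) = Add(6, Mul(-1, Mul(H, Add(G, 4)))) = Add(6, Mul(-1, Mul(H, Add(4, G)))) = Add(6, Mul(-1, H, Add(4, G))))
Mul(Mul(Mul(Add(4, 0), -2), Function('f')(-2, -2)), 39) = Mul(Mul(Mul(Add(4, 0), -2), Add(6, Mul(-4, -2), Mul(-1, -2, -2))), 39) = Mul(Mul(Mul(4, -2), Add(6, 8, -4)), 39) = Mul(Mul(-8, 10), 39) = Mul(-80, 39) = -3120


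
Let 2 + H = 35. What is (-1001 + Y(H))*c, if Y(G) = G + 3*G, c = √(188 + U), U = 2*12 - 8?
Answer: -1738*√51 ≈ -12412.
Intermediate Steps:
H = 33 (H = -2 + 35 = 33)
U = 16 (U = 24 - 8 = 16)
c = 2*√51 (c = √(188 + 16) = √204 = 2*√51 ≈ 14.283)
Y(G) = 4*G
(-1001 + Y(H))*c = (-1001 + 4*33)*(2*√51) = (-1001 + 132)*(2*√51) = -1738*√51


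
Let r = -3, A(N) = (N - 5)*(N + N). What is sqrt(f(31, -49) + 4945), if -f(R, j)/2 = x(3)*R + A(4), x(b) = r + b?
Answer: 11*sqrt(41) ≈ 70.434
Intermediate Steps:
A(N) = 2*N*(-5 + N) (A(N) = (-5 + N)*(2*N) = 2*N*(-5 + N))
x(b) = -3 + b
f(R, j) = 16 (f(R, j) = -2*((-3 + 3)*R + 2*4*(-5 + 4)) = -2*(0*R + 2*4*(-1)) = -2*(0 - 8) = -2*(-8) = 16)
sqrt(f(31, -49) + 4945) = sqrt(16 + 4945) = sqrt(4961) = 11*sqrt(41)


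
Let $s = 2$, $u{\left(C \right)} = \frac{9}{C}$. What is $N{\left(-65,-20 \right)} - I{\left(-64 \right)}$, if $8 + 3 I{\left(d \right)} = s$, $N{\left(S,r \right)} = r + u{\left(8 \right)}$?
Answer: $- \frac{135}{8} \approx -16.875$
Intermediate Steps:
$N{\left(S,r \right)} = \frac{9}{8} + r$ ($N{\left(S,r \right)} = r + \frac{9}{8} = \frac{9}{8} + r$)
$I{\left(d \right)} = -2$ ($I{\left(d \right)} = - \frac{8}{3} + \frac{1}{3} \cdot 2 = - \frac{8}{3} + \frac{2}{3} = -2$)
$N{\left(-65,-20 \right)} - I{\left(-64 \right)} = \left(\frac{9}{8} - 20\right) - -2 = - \frac{151}{8} + 2 = - \frac{135}{8}$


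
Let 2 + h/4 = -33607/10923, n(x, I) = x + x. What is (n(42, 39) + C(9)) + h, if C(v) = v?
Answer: 794027/10923 ≈ 72.693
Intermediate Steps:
n(x, I) = 2*x
h = -221812/10923 (h = -8 + 4*(-33607/10923) = -8 - 134428/10923 = -221812/10923 ≈ -20.307)
(n(42, 39) + C(9)) + h = (2*42 + 9) - 221812/10923 = (84 + 9) - 221812/10923 = 93 - 221812/10923 = 794027/10923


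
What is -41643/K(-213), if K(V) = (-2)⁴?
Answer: -41643/16 ≈ -2602.7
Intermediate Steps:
K(V) = 16
-41643/K(-213) = -41643/16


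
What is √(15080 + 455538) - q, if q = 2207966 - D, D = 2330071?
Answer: 122105 + √470618 ≈ 1.2279e+5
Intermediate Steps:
q = -122105 (q = 2207966 - 1*2330071 = 2207966 - 2330071 = -122105)
√(15080 + 455538) - q = √(15080 + 455538) - 1*(-122105) = √470618 + 122105 = 122105 + √470618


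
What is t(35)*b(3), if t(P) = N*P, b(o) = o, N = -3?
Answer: -315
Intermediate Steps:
t(P) = -3*P
t(35)*b(3) = -3*35*3 = -105*3 = -315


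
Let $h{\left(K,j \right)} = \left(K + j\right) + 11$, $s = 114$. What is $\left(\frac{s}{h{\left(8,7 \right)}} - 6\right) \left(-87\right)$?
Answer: $\frac{1827}{13} \approx 140.54$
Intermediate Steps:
$h{\left(K,j \right)} = 11 + K + j$
$\left(\frac{s}{h{\left(8,7 \right)}} - 6\right) \left(-87\right) = \left(\frac{114}{11 + 8 + 7} - 6\right) \left(-87\right) = \left(\frac{114}{26} - 6\right) \left(-87\right) = \left(114 \cdot \frac{1}{26} - 6\right) \left(-87\right) = \left(\frac{57}{13} - 6\right) \left(-87\right) = \left(- \frac{21}{13}\right) \left(-87\right) = \frac{1827}{13}$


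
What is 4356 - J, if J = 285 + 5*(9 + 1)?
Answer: 4021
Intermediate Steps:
J = 335 (J = 285 + 5*10 = 285 + 50 = 335)
4356 - J = 4356 - 1*335 = 4356 - 335 = 4021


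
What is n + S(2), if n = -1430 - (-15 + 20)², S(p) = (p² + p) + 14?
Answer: -1435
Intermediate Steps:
S(p) = 14 + p + p² (S(p) = (p + p²) + 14 = 14 + p + p²)
n = -1455 (n = -1430 - 1*5² = -1430 - 1*25 = -1430 - 25 = -1455)
n + S(2) = -1455 + (14 + 2 + 2²) = -1455 + (14 + 2 + 4) = -1455 + 20 = -1435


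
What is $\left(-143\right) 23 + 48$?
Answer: $-3241$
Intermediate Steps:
$\left(-143\right) 23 + 48 = -3289 + 48 = -3241$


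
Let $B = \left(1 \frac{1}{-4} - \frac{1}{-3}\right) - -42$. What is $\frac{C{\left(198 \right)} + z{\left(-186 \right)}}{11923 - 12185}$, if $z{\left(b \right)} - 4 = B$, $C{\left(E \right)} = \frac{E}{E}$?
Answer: $- \frac{565}{3144} \approx -0.17971$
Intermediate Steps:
$C{\left(E \right)} = 1$
$B = \frac{505}{12}$ ($B = \left(1 \left(- \frac{1}{4}\right) - - \frac{1}{3}\right) + 42 = \left(- \frac{1}{4} + \frac{1}{3}\right) + 42 = \frac{1}{12} + 42 = \frac{505}{12} \approx 42.083$)
$z{\left(b \right)} = \frac{553}{12}$ ($z{\left(b \right)} = 4 + \frac{505}{12} = \frac{553}{12}$)
$\frac{C{\left(198 \right)} + z{\left(-186 \right)}}{11923 - 12185} = \frac{1 + \frac{553}{12}}{11923 - 12185} = \frac{565}{12 \left(-262\right)} = \frac{565}{12} \left(- \frac{1}{262}\right) = - \frac{565}{3144}$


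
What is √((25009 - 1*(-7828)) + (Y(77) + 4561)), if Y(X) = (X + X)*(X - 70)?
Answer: 2*√9619 ≈ 196.15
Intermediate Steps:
Y(X) = 2*X*(-70 + X) (Y(X) = (2*X)*(-70 + X) = 2*X*(-70 + X))
√((25009 - 1*(-7828)) + (Y(77) + 4561)) = √((25009 - 1*(-7828)) + (2*77*(-70 + 77) + 4561)) = √((25009 + 7828) + (2*77*7 + 4561)) = √(32837 + (1078 + 4561)) = √(32837 + 5639) = √38476 = 2*√9619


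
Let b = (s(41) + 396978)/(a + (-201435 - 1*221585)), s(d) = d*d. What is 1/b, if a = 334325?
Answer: -88695/398659 ≈ -0.22248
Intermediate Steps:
s(d) = d²
b = -398659/88695 (b = (41² + 396978)/(334325 + (-201435 - 1*221585)) = (1681 + 396978)/(334325 + (-201435 - 221585)) = 398659/(334325 - 423020) = 398659/(-88695) = 398659*(-1/88695) = -398659/88695 ≈ -4.4947)
1/b = 1/(-398659/88695) = -88695/398659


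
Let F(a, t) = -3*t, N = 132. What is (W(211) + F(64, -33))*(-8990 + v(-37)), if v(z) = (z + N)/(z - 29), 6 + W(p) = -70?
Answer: -13649005/66 ≈ -2.0680e+5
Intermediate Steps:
W(p) = -76 (W(p) = -6 - 70 = -76)
v(z) = (132 + z)/(-29 + z) (v(z) = (z + 132)/(z - 29) = (132 + z)/(-29 + z))
(W(211) + F(64, -33))*(-8990 + v(-37)) = (-76 - 3*(-33))*(-8990 + (132 - 37)/(-29 - 37)) = (-76 + 99)*(-8990 + 95/(-66)) = 23*(-8990 - 1/66*95) = 23*(-8990 - 95/66) = 23*(-593435/66) = -13649005/66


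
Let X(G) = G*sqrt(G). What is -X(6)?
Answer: -6*sqrt(6) ≈ -14.697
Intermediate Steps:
X(G) = G**(3/2)
-X(6) = -6**(3/2) = -6*sqrt(6)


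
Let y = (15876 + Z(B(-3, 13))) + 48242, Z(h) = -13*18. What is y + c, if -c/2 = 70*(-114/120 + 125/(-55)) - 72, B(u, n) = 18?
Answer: 709271/11 ≈ 64479.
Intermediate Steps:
Z(h) = -234
c = 6547/11 (c = -2*(70*(-114/120 + 125/(-55)) - 72) = -2*(70*(-114*1/120 + 125*(-1/55)) - 72) = -2*(70*(-19/20 - 25/11) - 72) = -2*(70*(-709/220) - 72) = -2*(-4963/22 - 72) = -2*(-6547/22) = 6547/11 ≈ 595.18)
y = 63884 (y = (15876 - 234) + 48242 = 15642 + 48242 = 63884)
y + c = 63884 + 6547/11 = 709271/11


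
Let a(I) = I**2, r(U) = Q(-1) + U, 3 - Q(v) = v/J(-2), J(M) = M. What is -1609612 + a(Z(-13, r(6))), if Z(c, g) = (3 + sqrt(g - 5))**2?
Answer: -6437319/4 + 75*sqrt(14) ≈ -1.6091e+6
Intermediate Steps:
Q(v) = 3 + v/2 (Q(v) = 3 - v/(-2) = 3 - v*(-1)/2 = 3 - (-1)*v/2 = 3 + v/2)
r(U) = 5/2 + U (r(U) = (3 + (1/2)*(-1)) + U = (3 - 1/2) + U = 5/2 + U)
Z(c, g) = (3 + sqrt(-5 + g))**2
-1609612 + a(Z(-13, r(6))) = -1609612 + ((3 + sqrt(-5 + (5/2 + 6)))**2)**2 = -1609612 + ((3 + sqrt(-5 + 17/2))**2)**2 = -1609612 + ((3 + sqrt(7/2))**2)**2 = -1609612 + ((3 + sqrt(14)/2)**2)**2 = -1609612 + (3 + sqrt(14)/2)**4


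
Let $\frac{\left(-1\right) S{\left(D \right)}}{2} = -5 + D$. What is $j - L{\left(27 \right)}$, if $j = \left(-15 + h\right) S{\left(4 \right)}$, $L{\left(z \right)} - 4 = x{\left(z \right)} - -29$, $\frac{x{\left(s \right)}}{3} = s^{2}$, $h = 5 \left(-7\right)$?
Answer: $-2320$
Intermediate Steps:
$h = -35$
$x{\left(s \right)} = 3 s^{2}$
$L{\left(z \right)} = 33 + 3 z^{2}$ ($L{\left(z \right)} = 4 + \left(3 z^{2} - -29\right) = 4 + \left(3 z^{2} + 29\right) = 4 + \left(29 + 3 z^{2}\right) = 33 + 3 z^{2}$)
$S{\left(D \right)} = 10 - 2 D$ ($S{\left(D \right)} = - 2 \left(-5 + D\right) = 10 - 2 D$)
$j = -100$ ($j = \left(-15 - 35\right) \left(10 - 8\right) = - 50 \left(10 - 8\right) = \left(-50\right) 2 = -100$)
$j - L{\left(27 \right)} = -100 - \left(33 + 3 \cdot 27^{2}\right) = -100 - \left(33 + 3 \cdot 729\right) = -100 - \left(33 + 2187\right) = -100 - 2220 = -2320$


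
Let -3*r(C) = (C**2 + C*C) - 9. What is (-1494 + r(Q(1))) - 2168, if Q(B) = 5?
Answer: -11027/3 ≈ -3675.7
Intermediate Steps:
r(C) = 3 - 2*C**2/3 (r(C) = -((C**2 + C*C) - 9)/3 = -((C**2 + C**2) - 9)/3 = -(2*C**2 - 9)/3 = -(-9 + 2*C**2)/3 = 3 - 2*C**2/3)
(-1494 + r(Q(1))) - 2168 = (-1494 + (3 - 2/3*5**2)) - 2168 = (-1494 + (3 - 2/3*25)) - 2168 = (-1494 + (3 - 50/3)) - 2168 = (-1494 - 41/3) - 2168 = -4523/3 - 2168 = -11027/3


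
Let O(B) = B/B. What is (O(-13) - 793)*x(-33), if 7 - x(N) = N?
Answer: -31680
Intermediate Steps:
x(N) = 7 - N
O(B) = 1
(O(-13) - 793)*x(-33) = (1 - 793)*(7 - 1*(-33)) = -792*(7 + 33) = -792*40 = -31680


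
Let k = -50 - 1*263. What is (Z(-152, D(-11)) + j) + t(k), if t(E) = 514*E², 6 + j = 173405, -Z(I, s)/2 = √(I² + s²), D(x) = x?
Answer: 50529465 - 10*√929 ≈ 5.0529e+7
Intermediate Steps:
Z(I, s) = -2*√(I² + s²)
j = 173399 (j = -6 + 173405 = 173399)
k = -313 (k = -50 - 263 = -313)
(Z(-152, D(-11)) + j) + t(k) = (-2*√((-152)² + (-11)²) + 173399) + 514*(-313)² = (-2*√(23104 + 121) + 173399) + 514*97969 = (-10*√929 + 173399) + 50356066 = (173399 - 10*√929) + 50356066 = 50529465 - 10*√929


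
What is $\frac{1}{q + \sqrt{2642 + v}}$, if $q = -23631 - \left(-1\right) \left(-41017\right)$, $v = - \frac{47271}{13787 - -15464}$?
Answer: $- \frac{1891018648}{122250496322033} - \frac{\sqrt{2259167960621}}{122250496322033} \approx -1.5481 \cdot 10^{-5}$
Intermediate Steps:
$v = - \frac{47271}{29251}$ ($v = - \frac{47271}{13787 + 15464} = - \frac{47271}{29251} \approx -1.616$)
$q = -64648$ ($q = -23631 - 41017 = -64648$)
$\frac{1}{q + \sqrt{2642 + v}} = \frac{1}{-64648 + \sqrt{2642 - \frac{47271}{29251}}} = \frac{1}{-64648 + \sqrt{\frac{77233871}{29251}}} = \frac{1}{-64648 + \frac{\sqrt{2259167960621}}{29251}}$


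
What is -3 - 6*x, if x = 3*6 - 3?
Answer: -93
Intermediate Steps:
x = 15 (x = 18 - 3 = 15)
-3 - 6*x = -3 - 6*15 = -3 - 90 = -93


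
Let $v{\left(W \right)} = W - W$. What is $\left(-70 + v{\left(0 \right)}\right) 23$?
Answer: $-1610$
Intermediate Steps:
$v{\left(W \right)} = 0$
$\left(-70 + v{\left(0 \right)}\right) 23 = \left(-70 + 0\right) 23 = \left(-70\right) 23 = -1610$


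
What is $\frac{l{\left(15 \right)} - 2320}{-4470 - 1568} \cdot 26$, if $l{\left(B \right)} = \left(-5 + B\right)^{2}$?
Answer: $\frac{28860}{3019} \approx 9.5594$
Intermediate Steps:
$\frac{l{\left(15 \right)} - 2320}{-4470 - 1568} \cdot 26 = \frac{\left(-5 + 15\right)^{2} - 2320}{-4470 - 1568} \cdot 26 = \frac{10^{2} - 2320}{-6038} \cdot 26 = \left(100 - 2320\right) \left(- \frac{1}{6038}\right) 26 = \left(-2220\right) \left(- \frac{1}{6038}\right) 26 = \frac{1110}{3019} \cdot 26 = \frac{28860}{3019}$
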